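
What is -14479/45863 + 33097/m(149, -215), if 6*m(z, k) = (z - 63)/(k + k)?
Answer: -45537845809/45863 ≈ -9.9291e+5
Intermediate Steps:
m(z, k) = (-63 + z)/(12*k) (m(z, k) = ((z - 63)/(k + k))/6 = ((-63 + z)/((2*k)))/6 = ((-63 + z)*(1/(2*k)))/6 = ((-63 + z)/(2*k))/6 = (-63 + z)/(12*k))
-14479/45863 + 33097/m(149, -215) = -14479/45863 + 33097/(((1/12)*(-63 + 149)/(-215))) = -14479*1/45863 + 33097/(((1/12)*(-1/215)*86)) = -14479/45863 + 33097/(-1/30) = -14479/45863 + 33097*(-30) = -14479/45863 - 992910 = -45537845809/45863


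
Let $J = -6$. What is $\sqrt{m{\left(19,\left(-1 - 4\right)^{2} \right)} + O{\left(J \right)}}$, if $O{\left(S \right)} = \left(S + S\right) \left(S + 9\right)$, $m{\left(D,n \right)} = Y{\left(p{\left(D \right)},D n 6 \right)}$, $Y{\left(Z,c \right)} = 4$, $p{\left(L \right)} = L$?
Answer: $4 i \sqrt{2} \approx 5.6569 i$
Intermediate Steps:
$m{\left(D,n \right)} = 4$
$O{\left(S \right)} = 2 S \left(9 + S\right)$
$\sqrt{m{\left(19,\left(-1 - 4\right)^{2} \right)} + O{\left(J \right)}} = \sqrt{4 + 2 \left(-6\right) \left(9 - 6\right)} = \sqrt{4 + 2 \left(-6\right) 3} = \sqrt{4 - 36} = \sqrt{-32} = 4 i \sqrt{2}$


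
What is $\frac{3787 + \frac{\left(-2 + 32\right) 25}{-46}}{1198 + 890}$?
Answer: $\frac{43363}{24012} \approx 1.8059$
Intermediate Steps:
$\frac{3787 + \frac{\left(-2 + 32\right) 25}{-46}}{1198 + 890} = \frac{3787 + 30 \cdot 25 \left(- \frac{1}{46}\right)}{2088} = \left(3787 + 750 \left(- \frac{1}{46}\right)\right) \frac{1}{2088} = \left(3787 - \frac{375}{23}\right) \frac{1}{2088} = \frac{86726}{23} \cdot \frac{1}{2088} = \frac{43363}{24012}$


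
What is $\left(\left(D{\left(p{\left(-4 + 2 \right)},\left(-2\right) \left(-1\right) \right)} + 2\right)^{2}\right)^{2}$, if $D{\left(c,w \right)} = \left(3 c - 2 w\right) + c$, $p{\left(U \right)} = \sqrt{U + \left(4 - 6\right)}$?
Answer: $2576 + 3840 i \approx 2576.0 + 3840.0 i$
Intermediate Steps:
$p{\left(U \right)} = \sqrt{-2 + U}$ ($p{\left(U \right)} = \sqrt{U + \left(4 - 6\right)} = \sqrt{U - 2} = \sqrt{-2 + U}$)
$D{\left(c,w \right)} = - 2 w + 4 c$ ($D{\left(c,w \right)} = \left(- 2 w + 3 c\right) + c = - 2 w + 4 c$)
$\left(\left(D{\left(p{\left(-4 + 2 \right)},\left(-2\right) \left(-1\right) \right)} + 2\right)^{2}\right)^{2} = \left(\left(\left(- 2 \left(\left(-2\right) \left(-1\right)\right) + 4 \sqrt{-2 + \left(-4 + 2\right)}\right) + 2\right)^{2}\right)^{2} = \left(\left(\left(\left(-2\right) 2 + 4 \sqrt{-2 - 2}\right) + 2\right)^{2}\right)^{2} = \left(\left(\left(-4 + 4 \sqrt{-4}\right) + 2\right)^{2}\right)^{2} = \left(\left(\left(-4 + 4 \cdot 2 i\right) + 2\right)^{2}\right)^{2} = \left(\left(\left(-4 + 8 i\right) + 2\right)^{2}\right)^{2} = \left(\left(-2 + 8 i\right)^{2}\right)^{2} = \left(-2 + 8 i\right)^{4}$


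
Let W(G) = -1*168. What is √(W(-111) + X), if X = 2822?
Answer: √2654 ≈ 51.517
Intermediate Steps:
W(G) = -168
√(W(-111) + X) = √(-168 + 2822) = √2654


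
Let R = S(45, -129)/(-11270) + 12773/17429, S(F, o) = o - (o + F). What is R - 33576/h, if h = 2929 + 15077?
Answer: -132968113533/117894182966 ≈ -1.1279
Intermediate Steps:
S(F, o) = -F (S(F, o) = o - (F + o) = o + (-F - o) = -F)
h = 18006
R = 28947203/39284966 (R = -1*45/(-11270) + 12773/17429 = -45*(-1/11270) + 12773*(1/17429) = 9/2254 + 12773/17429 = 28947203/39284966 ≈ 0.73685)
R - 33576/h = 28947203/39284966 - 33576/18006 = 28947203/39284966 - 33576*1/18006 = 28947203/39284966 - 5596/3001 = -132968113533/117894182966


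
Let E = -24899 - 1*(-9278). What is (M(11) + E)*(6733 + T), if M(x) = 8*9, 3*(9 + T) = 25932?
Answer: -238957032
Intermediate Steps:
T = 8635 (T = -9 + (⅓)*25932 = -9 + 8644 = 8635)
M(x) = 72
E = -15621 (E = -24899 + 9278 = -15621)
(M(11) + E)*(6733 + T) = (72 - 15621)*(6733 + 8635) = -15549*15368 = -238957032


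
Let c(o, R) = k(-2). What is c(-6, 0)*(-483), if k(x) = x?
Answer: 966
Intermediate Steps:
c(o, R) = -2
c(-6, 0)*(-483) = -2*(-483) = 966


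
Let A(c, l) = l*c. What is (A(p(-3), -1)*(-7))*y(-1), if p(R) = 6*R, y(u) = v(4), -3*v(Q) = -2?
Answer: -84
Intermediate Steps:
v(Q) = ⅔ (v(Q) = -⅓*(-2) = ⅔)
y(u) = ⅔
A(c, l) = c*l
(A(p(-3), -1)*(-7))*y(-1) = (((6*(-3))*(-1))*(-7))*(⅔) = (-18*(-1)*(-7))*(⅔) = (18*(-7))*(⅔) = -126*⅔ = -84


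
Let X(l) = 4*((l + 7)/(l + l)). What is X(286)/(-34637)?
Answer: -293/4953091 ≈ -5.9155e-5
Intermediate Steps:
X(l) = 2*(7 + l)/l (X(l) = 4*((7 + l)/((2*l))) = 4*((7 + l)*(1/(2*l))) = 4*((7 + l)/(2*l)) = 2*(7 + l)/l)
X(286)/(-34637) = (2 + 14/286)/(-34637) = (2 + 14*(1/286))*(-1/34637) = (2 + 7/143)*(-1/34637) = (293/143)*(-1/34637) = -293/4953091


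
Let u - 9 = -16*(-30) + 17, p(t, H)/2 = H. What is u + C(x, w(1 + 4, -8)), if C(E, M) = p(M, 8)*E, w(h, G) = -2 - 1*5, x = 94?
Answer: 2010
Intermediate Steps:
w(h, G) = -7 (w(h, G) = -2 - 5 = -7)
p(t, H) = 2*H
u = 506 (u = 9 + (-16*(-30) + 17) = 9 + (480 + 17) = 9 + 497 = 506)
C(E, M) = 16*E (C(E, M) = (2*8)*E = 16*E)
u + C(x, w(1 + 4, -8)) = 506 + 16*94 = 506 + 1504 = 2010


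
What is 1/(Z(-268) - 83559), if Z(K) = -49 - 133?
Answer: -1/83741 ≈ -1.1942e-5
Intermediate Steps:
Z(K) = -182
1/(Z(-268) - 83559) = 1/(-182 - 83559) = 1/(-83741) = -1/83741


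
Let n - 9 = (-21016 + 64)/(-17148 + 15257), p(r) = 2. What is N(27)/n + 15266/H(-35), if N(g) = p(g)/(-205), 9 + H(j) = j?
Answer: -59415775019/171249210 ≈ -346.96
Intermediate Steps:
H(j) = -9 + j
n = 37971/1891 (n = 9 + (-21016 + 64)/(-17148 + 15257) = 9 - 20952/(-1891) = 9 - 20952*(-1/1891) = 9 + 20952/1891 = 37971/1891 ≈ 20.080)
N(g) = -2/205 (N(g) = 2/(-205) = 2*(-1/205) = -2/205)
N(27)/n + 15266/H(-35) = -2/(205*37971/1891) + 15266/(-9 - 35) = -2/205*1891/37971 + 15266/(-44) = -3782/7784055 + 15266*(-1/44) = -3782/7784055 - 7633/22 = -59415775019/171249210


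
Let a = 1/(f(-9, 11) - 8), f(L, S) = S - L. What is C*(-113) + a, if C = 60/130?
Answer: -8123/156 ≈ -52.070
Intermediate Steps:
C = 6/13 (C = 60*(1/130) = 6/13 ≈ 0.46154)
a = 1/12 (a = 1/((11 - 1*(-9)) - 8) = 1/((11 + 9) - 8) = 1/(20 - 8) = 1/12 ≈ 0.083333)
C*(-113) + a = (6/13)*(-113) + 1/12 = -678/13 + 1/12 = -8123/156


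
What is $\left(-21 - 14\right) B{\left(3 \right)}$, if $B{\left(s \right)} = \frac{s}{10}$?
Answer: $- \frac{21}{2} \approx -10.5$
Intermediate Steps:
$B{\left(s \right)} = \frac{s}{10}$ ($B{\left(s \right)} = s \frac{1}{10} = \frac{s}{10}$)
$\left(-21 - 14\right) B{\left(3 \right)} = \left(-21 - 14\right) \frac{1}{10} \cdot 3 = \left(-35\right) \frac{3}{10} = - \frac{21}{2}$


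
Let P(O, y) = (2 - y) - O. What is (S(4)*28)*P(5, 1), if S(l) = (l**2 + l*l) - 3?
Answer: -3248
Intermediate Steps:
P(O, y) = 2 - O - y
S(l) = -3 + 2*l**2 (S(l) = (l**2 + l**2) - 3 = 2*l**2 - 3 = -3 + 2*l**2)
(S(4)*28)*P(5, 1) = ((-3 + 2*4**2)*28)*(2 - 1*5 - 1*1) = ((-3 + 2*16)*28)*(2 - 5 - 1) = ((-3 + 32)*28)*(-4) = (29*28)*(-4) = 812*(-4) = -3248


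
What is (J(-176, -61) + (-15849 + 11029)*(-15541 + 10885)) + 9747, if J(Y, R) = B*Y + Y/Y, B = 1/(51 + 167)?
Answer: 2447231724/109 ≈ 2.2452e+7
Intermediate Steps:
B = 1/218 ≈ 0.0045872
J(Y, R) = 1 + Y/218 (J(Y, R) = Y/218 + Y/Y = Y/218 + 1 = 1 + Y/218)
(J(-176, -61) + (-15849 + 11029)*(-15541 + 10885)) + 9747 = ((1 + (1/218)*(-176)) + (-15849 + 11029)*(-15541 + 10885)) + 9747 = ((1 - 88/109) - 4820*(-4656)) + 9747 = (21/109 + 22441920) + 9747 = 2446169301/109 + 9747 = 2447231724/109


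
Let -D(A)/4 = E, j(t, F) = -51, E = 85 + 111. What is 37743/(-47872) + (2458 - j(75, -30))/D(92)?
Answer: -9356335/2345728 ≈ -3.9887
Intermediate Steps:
E = 196
D(A) = -784 (D(A) = -4*196 = -784)
37743/(-47872) + (2458 - j(75, -30))/D(92) = 37743/(-47872) + (2458 - 1*(-51))/(-784) = 37743*(-1/47872) + (2458 + 51)*(-1/784) = -37743/47872 + 2509*(-1/784) = -37743/47872 - 2509/784 = -9356335/2345728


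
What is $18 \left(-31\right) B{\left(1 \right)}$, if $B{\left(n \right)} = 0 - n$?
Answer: $558$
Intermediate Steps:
$B{\left(n \right)} = - n$
$18 \left(-31\right) B{\left(1 \right)} = 18 \left(-31\right) \left(\left(-1\right) 1\right) = \left(-558\right) \left(-1\right) = 558$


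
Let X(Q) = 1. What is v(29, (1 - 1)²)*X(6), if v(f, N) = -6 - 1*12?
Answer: -18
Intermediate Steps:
v(f, N) = -18 (v(f, N) = -6 - 12 = -18)
v(29, (1 - 1)²)*X(6) = -18*1 = -18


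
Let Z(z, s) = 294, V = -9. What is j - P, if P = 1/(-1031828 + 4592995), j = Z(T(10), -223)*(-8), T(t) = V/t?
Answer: -8375864785/3561167 ≈ -2352.0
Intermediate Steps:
T(t) = -9/t
j = -2352 (j = 294*(-8) = -2352)
P = 1/3561167 ≈ 2.8081e-7
j - P = -2352 - 1*1/3561167 = -2352 - 1/3561167 = -8375864785/3561167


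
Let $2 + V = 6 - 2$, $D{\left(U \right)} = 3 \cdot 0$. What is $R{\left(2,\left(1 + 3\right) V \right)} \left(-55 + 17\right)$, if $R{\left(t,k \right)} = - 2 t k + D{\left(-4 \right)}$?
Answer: $1216$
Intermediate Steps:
$D{\left(U \right)} = 0$
$V = 2$ ($V = -2 + \left(6 - 2\right) = -2 + 4 = 2$)
$R{\left(t,k \right)} = - 2 k t$ ($R{\left(t,k \right)} = - 2 t k + 0 = - 2 k t + 0 = - 2 k t$)
$R{\left(2,\left(1 + 3\right) V \right)} \left(-55 + 17\right) = \left(-2\right) \left(1 + 3\right) 2 \cdot 2 \left(-55 + 17\right) = \left(-2\right) 4 \cdot 2 \cdot 2 \left(-38\right) = \left(-2\right) 8 \cdot 2 \left(-38\right) = \left(-32\right) \left(-38\right) = 1216$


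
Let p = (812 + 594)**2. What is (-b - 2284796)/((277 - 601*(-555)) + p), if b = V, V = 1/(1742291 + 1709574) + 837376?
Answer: -10777316250781/7976113995820 ≈ -1.3512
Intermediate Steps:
p = 1976836 (p = 1406**2 = 1976836)
V = 2890508906241/3451865 (V = 1/3451865 + 837376 = 2890508906241/3451865 ≈ 8.3738e+5)
b = 2890508906241/3451865 ≈ 8.3738e+5
(-b - 2284796)/((277 - 601*(-555)) + p) = (-1*2890508906241/3451865 - 2284796)/((277 - 601*(-555)) + 1976836) = (-2890508906241/3451865 - 2284796)/((277 + 333555) + 1976836) = -10777316250781/(3451865*(333832 + 1976836)) = -10777316250781/3451865/2310668 = -10777316250781/3451865*1/2310668 = -10777316250781/7976113995820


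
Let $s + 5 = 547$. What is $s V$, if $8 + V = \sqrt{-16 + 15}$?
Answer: $-4336 + 542 i \approx -4336.0 + 542.0 i$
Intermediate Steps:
$V = -8 + i$ ($V = -8 + \sqrt{-16 + 15} = -8 + \sqrt{-1} = -8 + i \approx -8.0 + 1.0 i$)
$s = 542$ ($s = -5 + 547 = 542$)
$s V = 542 \left(-8 + i\right) = -4336 + 542 i$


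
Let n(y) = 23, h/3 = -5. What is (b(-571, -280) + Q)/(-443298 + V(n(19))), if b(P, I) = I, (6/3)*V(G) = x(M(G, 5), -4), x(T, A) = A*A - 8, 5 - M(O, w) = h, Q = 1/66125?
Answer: 18514999/29312815750 ≈ 0.00063164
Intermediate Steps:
h = -15 (h = 3*(-5) = -15)
Q = 1/66125 ≈ 1.5123e-5
M(O, w) = 20 (M(O, w) = 5 - 1*(-15) = 5 + 15 = 20)
x(T, A) = -8 + A² (x(T, A) = A² - 8 = -8 + A²)
V(G) = 4 (V(G) = (-8 + (-4)²)/2 = (-8 + 16)/2 = (½)*8 = 4)
(b(-571, -280) + Q)/(-443298 + V(n(19))) = (-280 + 1/66125)/(-443298 + 4) = -18514999/66125/(-443294) = -18514999/66125*(-1/443294) = 18514999/29312815750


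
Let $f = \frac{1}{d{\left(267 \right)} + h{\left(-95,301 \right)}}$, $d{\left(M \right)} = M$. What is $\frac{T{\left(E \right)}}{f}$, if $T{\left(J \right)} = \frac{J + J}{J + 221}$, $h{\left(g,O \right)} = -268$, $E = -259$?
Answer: $- \frac{259}{19} \approx -13.632$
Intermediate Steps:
$f = -1$ ($f = \frac{1}{267 - 268} = \frac{1}{-1} = -1$)
$T{\left(J \right)} = \frac{2 J}{221 + J}$
$\frac{T{\left(E \right)}}{f} = \frac{2 \left(-259\right) \frac{1}{221 - 259}}{-1} = 2 \left(-259\right) \frac{1}{-38} \left(-1\right) = 2 \left(-259\right) \left(- \frac{1}{38}\right) \left(-1\right) = \frac{259}{19} \left(-1\right) = - \frac{259}{19}$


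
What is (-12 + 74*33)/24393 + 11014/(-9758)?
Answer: -40825427/39671149 ≈ -1.0291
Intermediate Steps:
(-12 + 74*33)/24393 + 11014/(-9758) = (-12 + 2442)*(1/24393) + 11014*(-1/9758) = 2430*(1/24393) - 5507/4879 = 810/8131 - 5507/4879 = -40825427/39671149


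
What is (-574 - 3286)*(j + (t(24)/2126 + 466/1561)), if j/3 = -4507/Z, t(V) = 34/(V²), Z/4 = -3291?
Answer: -1341310283503685/262123095024 ≈ -5117.1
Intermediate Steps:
Z = -13164 (Z = 4*(-3291) = -13164)
t(V) = 34/V²
j = 4507/4388 (j = 3*(-4507/(-13164)) = 3*(-4507*(-1/13164)) = 3*(4507/13164) = 4507/4388 ≈ 1.0271)
(-574 - 3286)*(j + (t(24)/2126 + 466/1561)) = (-574 - 3286)*(4507/4388 + ((34/24²)/2126 + 466/1561)) = -3860*(4507/4388 + ((34*(1/576))*(1/2126) + 466*(1/1561))) = -3860*(4507/4388 + ((17/288)*(1/2126) + 466/1561)) = -3860*(4507/4388 + (17/612288 + 466/1561)) = -3860*(4507/4388 + 285352745/955781568) = -3860*1389958843009/1048492380096 = -1341310283503685/262123095024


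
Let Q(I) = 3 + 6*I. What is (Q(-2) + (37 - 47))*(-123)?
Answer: 2337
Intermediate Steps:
(Q(-2) + (37 - 47))*(-123) = ((3 + 6*(-2)) + (37 - 47))*(-123) = ((3 - 12) - 10)*(-123) = (-9 - 10)*(-123) = -19*(-123) = 2337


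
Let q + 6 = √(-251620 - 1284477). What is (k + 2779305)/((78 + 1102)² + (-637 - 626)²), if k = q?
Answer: 2779299/2987569 + I*√1536097/2987569 ≈ 0.93029 + 0.00041485*I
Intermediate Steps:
q = -6 + I*√1536097 (q = -6 + √(-251620 - 1284477) = -6 + √(-1536097) = -6 + I*√1536097 ≈ -6.0 + 1239.4*I)
k = -6 + I*√1536097 ≈ -6.0 + 1239.4*I
(k + 2779305)/((78 + 1102)² + (-637 - 626)²) = ((-6 + I*√1536097) + 2779305)/((78 + 1102)² + (-637 - 626)²) = (2779299 + I*√1536097)/(1180² + (-1263)²) = (2779299 + I*√1536097)/(1392400 + 1595169) = (2779299 + I*√1536097)/2987569 = (2779299 + I*√1536097)*(1/2987569) = 2779299/2987569 + I*√1536097/2987569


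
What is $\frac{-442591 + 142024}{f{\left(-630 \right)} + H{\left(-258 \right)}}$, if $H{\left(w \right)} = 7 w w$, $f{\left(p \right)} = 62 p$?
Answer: $- \frac{100189}{142296} \approx -0.70409$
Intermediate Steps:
$H{\left(w \right)} = 7 w^{2}$
$\frac{-442591 + 142024}{f{\left(-630 \right)} + H{\left(-258 \right)}} = \frac{-442591 + 142024}{62 \left(-630\right) + 7 \left(-258\right)^{2}} = - \frac{300567}{-39060 + 7 \cdot 66564} = - \frac{300567}{-39060 + 465948} = - \frac{300567}{426888} = \left(-300567\right) \frac{1}{426888} = - \frac{100189}{142296}$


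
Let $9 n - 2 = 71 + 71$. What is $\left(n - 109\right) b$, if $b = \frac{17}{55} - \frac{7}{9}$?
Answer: $\frac{7192}{165} \approx 43.588$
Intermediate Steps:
$n = 16$ ($n = \frac{2}{9} + \frac{71 + 71}{9} = \frac{2}{9} + \frac{1}{9} \cdot 142 = \frac{2}{9} + \frac{142}{9} = 16$)
$b = - \frac{232}{495}$ ($b = 17 \cdot \frac{1}{55} - \frac{7}{9} = \frac{17}{55} - \frac{7}{9} = - \frac{232}{495} \approx -0.46869$)
$\left(n - 109\right) b = \left(16 - 109\right) \left(- \frac{232}{495}\right) = \left(-93\right) \left(- \frac{232}{495}\right) = \frac{7192}{165}$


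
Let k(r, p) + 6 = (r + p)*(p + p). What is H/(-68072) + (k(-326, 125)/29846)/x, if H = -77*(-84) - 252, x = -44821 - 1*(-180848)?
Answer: -1577470139769/17272682206789 ≈ -0.091327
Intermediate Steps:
k(r, p) = -6 + 2*p*(p + r) (k(r, p) = -6 + (r + p)*(p + p) = -6 + (p + r)*(2*p) = -6 + 2*p*(p + r))
x = 136027 (x = -44821 + 180848 = 136027)
H = 6216 (H = 6468 - 252 = 6216)
H/(-68072) + (k(-326, 125)/29846)/x = 6216/(-68072) + ((-6 + 2*125² + 2*125*(-326))/29846)/136027 = 6216*(-1/68072) + ((-6 + 2*15625 - 81500)*(1/29846))*(1/136027) = -777/8509 + ((-6 + 31250 - 81500)*(1/29846))*(1/136027) = -777/8509 - 50256*1/29846*(1/136027) = -777/8509 - 25128/14923*1/136027 = -777/8509 - 25128/2029930921 = -1577470139769/17272682206789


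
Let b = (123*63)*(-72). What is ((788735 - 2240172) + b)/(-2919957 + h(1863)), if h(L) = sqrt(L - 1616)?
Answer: 5867259397305/8526148881602 + 2009365*sqrt(247)/8526148881602 ≈ 0.68815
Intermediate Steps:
h(L) = sqrt(-1616 + L)
b = -557928 (b = 7749*(-72) = -557928)
((788735 - 2240172) + b)/(-2919957 + h(1863)) = ((788735 - 2240172) - 557928)/(-2919957 + sqrt(-1616 + 1863)) = (-1451437 - 557928)/(-2919957 + sqrt(247)) = -2009365/(-2919957 + sqrt(247))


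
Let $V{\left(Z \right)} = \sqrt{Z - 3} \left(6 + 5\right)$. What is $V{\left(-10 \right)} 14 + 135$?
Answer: $135 + 154 i \sqrt{13} \approx 135.0 + 555.25 i$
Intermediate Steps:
$V{\left(Z \right)} = 11 \sqrt{-3 + Z}$ ($V{\left(Z \right)} = \sqrt{-3 + Z} 11 = 11 \sqrt{-3 + Z}$)
$V{\left(-10 \right)} 14 + 135 = 11 \sqrt{-3 - 10} \cdot 14 + 135 = 11 \sqrt{-13} \cdot 14 + 135 = 11 i \sqrt{13} \cdot 14 + 135 = 154 i \sqrt{13} + 135 = 135 + 154 i \sqrt{13}$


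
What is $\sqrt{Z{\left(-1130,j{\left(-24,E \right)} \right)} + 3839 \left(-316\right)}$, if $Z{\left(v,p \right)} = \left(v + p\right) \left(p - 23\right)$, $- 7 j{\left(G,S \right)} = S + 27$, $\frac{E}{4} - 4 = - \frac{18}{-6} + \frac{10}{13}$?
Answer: $\frac{2 i \sqrt{2437717441}}{91} \approx 1085.1 i$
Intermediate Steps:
$E = \frac{404}{13}$ ($E = 16 + 4 \left(- \frac{18}{-6} + \frac{10}{13}\right) = 16 + 4 \left(\left(-18\right) \left(- \frac{1}{6}\right) + 10 \cdot \frac{1}{13}\right) = 16 + 4 \left(3 + \frac{10}{13}\right) = 16 + 4 \cdot \frac{49}{13} = 16 + \frac{196}{13} = \frac{404}{13} \approx 31.077$)
$j{\left(G,S \right)} = - \frac{27}{7} - \frac{S}{7}$ ($j{\left(G,S \right)} = - \frac{S + 27}{7} = - \frac{27 + S}{7} = - \frac{27}{7} - \frac{S}{7}$)
$Z{\left(v,p \right)} = \left(-23 + p\right) \left(p + v\right)$ ($Z{\left(v,p \right)} = \left(p + v\right) \left(-23 + p\right) = \left(-23 + p\right) \left(p + v\right)$)
$\sqrt{Z{\left(-1130,j{\left(-24,E \right)} \right)} + 3839 \left(-316\right)} = \sqrt{\left(\left(- \frac{27}{7} - \frac{404}{91}\right)^{2} - 23 \left(- \frac{27}{7} - \frac{404}{91}\right) - -25990 + \left(- \frac{27}{7} - \frac{404}{91}\right) \left(-1130\right)\right) + 3839 \left(-316\right)} = \sqrt{\left(\left(- \frac{27}{7} - \frac{404}{91}\right)^{2} - 23 \left(- \frac{27}{7} - \frac{404}{91}\right) + 25990 + \left(- \frac{27}{7} - \frac{404}{91}\right) \left(-1130\right)\right) - 1213124} = \sqrt{\left(\left(- \frac{755}{91}\right)^{2} - - \frac{17365}{91} + 25990 - - \frac{853150}{91}\right) - 1213124} = \sqrt{\left(\frac{570025}{8281} + \frac{17365}{91} + 25990 + \frac{853150}{91}\right) - 1213124} = \sqrt{\frac{295010080}{8281} - 1213124} = \sqrt{- \frac{9750869764}{8281}} = \frac{2 i \sqrt{2437717441}}{91}$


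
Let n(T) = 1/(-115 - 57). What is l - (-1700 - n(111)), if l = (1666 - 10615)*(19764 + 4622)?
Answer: -37535321609/172 ≈ -2.1823e+8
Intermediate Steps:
l = -218230314 (l = -8949*24386 = -218230314)
n(T) = -1/172 (n(T) = 1/(-172) = -1/172)
l - (-1700 - n(111)) = -218230314 - (-1700 - 1*(-1/172)) = -218230314 - (-1700 + 1/172) = -218230314 - 1*(-292399/172) = -218230314 + 292399/172 = -37535321609/172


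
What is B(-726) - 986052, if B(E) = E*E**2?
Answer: -383643228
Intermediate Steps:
B(E) = E**3
B(-726) - 986052 = (-726)**3 - 986052 = -382657176 - 986052 = -383643228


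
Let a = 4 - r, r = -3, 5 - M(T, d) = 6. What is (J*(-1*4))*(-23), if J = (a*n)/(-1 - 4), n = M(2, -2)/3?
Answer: 644/15 ≈ 42.933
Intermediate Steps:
M(T, d) = -1 (M(T, d) = 5 - 1*6 = 5 - 6 = -1)
a = 7 (a = 4 - 1*(-3) = 4 + 3 = 7)
n = -⅓ (n = -1/3 = -1*⅓ = -⅓ ≈ -0.33333)
J = 7/15 (J = (7*(-⅓))/(-1 - 4) = -7/3/(-5) = -7/3*(-⅕) = 7/15 ≈ 0.46667)
(J*(-1*4))*(-23) = (7*(-1*4)/15)*(-23) = ((7/15)*(-4))*(-23) = -28/15*(-23) = 644/15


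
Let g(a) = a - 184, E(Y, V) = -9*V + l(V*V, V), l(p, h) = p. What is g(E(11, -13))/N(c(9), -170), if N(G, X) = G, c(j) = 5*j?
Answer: 34/15 ≈ 2.2667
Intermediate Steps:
E(Y, V) = V² - 9*V (E(Y, V) = -9*V + V*V = -9*V + V² = V² - 9*V)
g(a) = -184 + a
g(E(11, -13))/N(c(9), -170) = (-184 - 13*(-9 - 13))/((5*9)) = (-184 - 13*(-22))/45 = (-184 + 286)*(1/45) = 102*(1/45) = 34/15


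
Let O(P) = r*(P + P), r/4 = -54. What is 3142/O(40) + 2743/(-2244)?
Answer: -2268737/1615680 ≈ -1.4042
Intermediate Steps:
r = -216 (r = 4*(-54) = -216)
O(P) = -432*P (O(P) = -216*(P + P) = -432*P)
3142/O(40) + 2743/(-2244) = 3142/((-432*40)) + 2743/(-2244) = 3142/(-17280) + 2743*(-1/2244) = 3142*(-1/17280) - 2743/2244 = -1571/8640 - 2743/2244 = -2268737/1615680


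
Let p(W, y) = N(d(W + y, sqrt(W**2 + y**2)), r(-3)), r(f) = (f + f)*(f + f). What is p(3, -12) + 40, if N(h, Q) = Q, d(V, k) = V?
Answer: 76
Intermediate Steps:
r(f) = 4*f**2 (r(f) = (2*f)*(2*f) = 4*f**2)
p(W, y) = 36 (p(W, y) = 4*(-3)**2 = 4*9 = 36)
p(3, -12) + 40 = 36 + 40 = 76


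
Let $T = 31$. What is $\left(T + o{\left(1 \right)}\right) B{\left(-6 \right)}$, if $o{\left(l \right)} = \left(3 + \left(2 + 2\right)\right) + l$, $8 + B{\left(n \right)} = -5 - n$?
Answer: $-273$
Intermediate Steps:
$B{\left(n \right)} = -13 - n$ ($B{\left(n \right)} = -8 - \left(5 + n\right) = -13 - n$)
$o{\left(l \right)} = 7 + l$ ($o{\left(l \right)} = \left(3 + 4\right) + l = 7 + l$)
$\left(T + o{\left(1 \right)}\right) B{\left(-6 \right)} = \left(31 + \left(7 + 1\right)\right) \left(-13 - -6\right) = \left(31 + 8\right) \left(-13 + 6\right) = 39 \left(-7\right) = -273$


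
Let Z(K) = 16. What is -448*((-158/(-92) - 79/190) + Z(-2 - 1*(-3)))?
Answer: -16936192/2185 ≈ -7751.1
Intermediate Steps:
-448*((-158/(-92) - 79/190) + Z(-2 - 1*(-3))) = -448*((-158/(-92) - 79/190) + 16) = -448*((-158*(-1/92) - 79*1/190) + 16) = -448*((79/46 - 79/190) + 16) = -448*(2844/2185 + 16) = -448*37804/2185 = -16936192/2185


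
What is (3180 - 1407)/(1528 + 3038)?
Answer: 591/1522 ≈ 0.38830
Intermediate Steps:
(3180 - 1407)/(1528 + 3038) = 1773/4566 = 1773*(1/4566) = 591/1522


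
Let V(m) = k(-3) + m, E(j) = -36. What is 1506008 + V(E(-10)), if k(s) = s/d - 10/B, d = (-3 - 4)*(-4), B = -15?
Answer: 126501695/84 ≈ 1.5060e+6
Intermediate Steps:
d = 28 (d = -7*(-4) = 28)
k(s) = ⅔ + s/28 (k(s) = s/28 - 10/(-15) = s*(1/28) - 10*(-1/15) = s/28 + ⅔ = ⅔ + s/28)
V(m) = 47/84 + m (V(m) = (⅔ + (1/28)*(-3)) + m = (⅔ - 3/28) + m = 47/84 + m)
1506008 + V(E(-10)) = 1506008 + (47/84 - 36) = 1506008 - 2977/84 = 126501695/84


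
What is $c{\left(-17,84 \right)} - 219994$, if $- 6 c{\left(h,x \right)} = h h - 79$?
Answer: $-220029$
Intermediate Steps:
$c{\left(h,x \right)} = \frac{79}{6} - \frac{h^{2}}{6}$ ($c{\left(h,x \right)} = - \frac{h h - 79}{6} = - \frac{h^{2} - 79}{6} = - \frac{-79 + h^{2}}{6} = \frac{79}{6} - \frac{h^{2}}{6}$)
$c{\left(-17,84 \right)} - 219994 = \left(\frac{79}{6} - \frac{\left(-17\right)^{2}}{6}\right) - 219994 = \left(\frac{79}{6} - \frac{289}{6}\right) - 219994 = -35 - 219994 = -220029$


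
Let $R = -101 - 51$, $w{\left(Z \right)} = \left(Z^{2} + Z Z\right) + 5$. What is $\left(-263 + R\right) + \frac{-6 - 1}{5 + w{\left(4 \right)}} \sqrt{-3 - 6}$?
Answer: $-415 - \frac{i}{2} \approx -415.0 - 0.5 i$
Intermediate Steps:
$w{\left(Z \right)} = 5 + 2 Z^{2}$ ($w{\left(Z \right)} = \left(Z^{2} + Z^{2}\right) + 5 = 2 Z^{2} + 5 = 5 + 2 Z^{2}$)
$R = -152$
$\left(-263 + R\right) + \frac{-6 - 1}{5 + w{\left(4 \right)}} \sqrt{-3 - 6} = \left(-263 - 152\right) + \frac{-6 - 1}{5 + \left(5 + 2 \cdot 4^{2}\right)} \sqrt{-3 - 6} = -415 + - \frac{7}{5 + \left(5 + 2 \cdot 16\right)} \sqrt{-9} = -415 + - \frac{7}{5 + \left(5 + 32\right)} 3 i = -415 + - \frac{7}{5 + 37} \cdot 3 i = -415 + - \frac{7}{42} \cdot 3 i = -415 + \left(-7\right) \frac{1}{42} \cdot 3 i = -415 - \frac{3 i}{6} = -415 - \frac{i}{2}$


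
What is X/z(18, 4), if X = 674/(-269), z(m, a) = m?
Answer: -337/2421 ≈ -0.13920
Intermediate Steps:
X = -674/269 (X = 674*(-1/269) = -674/269 ≈ -2.5056)
X/z(18, 4) = -674/269/18 = -674/269*1/18 = -337/2421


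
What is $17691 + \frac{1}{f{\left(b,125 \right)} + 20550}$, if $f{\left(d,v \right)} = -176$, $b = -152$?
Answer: $\frac{360436435}{20374} \approx 17691.0$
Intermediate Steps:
$17691 + \frac{1}{f{\left(b,125 \right)} + 20550} = 17691 + \frac{1}{-176 + 20550} = 17691 + \frac{1}{20374} = \frac{360436435}{20374}$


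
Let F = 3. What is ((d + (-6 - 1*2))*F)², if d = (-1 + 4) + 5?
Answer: 0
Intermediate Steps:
d = 8 (d = 3 + 5 = 8)
((d + (-6 - 1*2))*F)² = ((8 + (-6 - 1*2))*3)² = ((8 + (-6 - 2))*3)² = ((8 - 8)*3)² = (0*3)² = 0² = 0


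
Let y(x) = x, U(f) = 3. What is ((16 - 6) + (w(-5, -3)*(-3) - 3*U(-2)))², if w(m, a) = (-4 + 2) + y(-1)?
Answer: 100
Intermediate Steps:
w(m, a) = -3 (w(m, a) = (-4 + 2) - 1 = -2 - 1 = -3)
((16 - 6) + (w(-5, -3)*(-3) - 3*U(-2)))² = ((16 - 6) + (-3*(-3) - 3*3))² = (10 + (9 - 9))² = (10 + 0)² = 10² = 100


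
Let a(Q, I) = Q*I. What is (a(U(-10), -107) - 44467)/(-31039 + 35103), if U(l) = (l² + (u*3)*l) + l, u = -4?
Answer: -66937/4064 ≈ -16.471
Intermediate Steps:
U(l) = l² - 11*l (U(l) = (l² + (-4*3)*l) + l = (l² - 12*l) + l = l² - 11*l)
a(Q, I) = I*Q
(a(U(-10), -107) - 44467)/(-31039 + 35103) = (-(-1070)*(-11 - 10) - 44467)/(-31039 + 35103) = (-(-1070)*(-21) - 44467)/4064 = (-107*210 - 44467)*(1/4064) = (-22470 - 44467)*(1/4064) = -66937*1/4064 = -66937/4064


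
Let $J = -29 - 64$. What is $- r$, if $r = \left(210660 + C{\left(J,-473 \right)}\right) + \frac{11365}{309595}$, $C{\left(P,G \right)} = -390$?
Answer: $- \frac{13019710403}{61919} \approx -2.1027 \cdot 10^{5}$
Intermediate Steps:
$J = -93$
$r = \frac{13019710403}{61919}$ ($r = \left(210660 - 390\right) + \frac{11365}{309595} = 210270 + 11365 \cdot \frac{1}{309595} = 210270 + \frac{2273}{61919} = \frac{13019710403}{61919} \approx 2.1027 \cdot 10^{5}$)
$- r = \left(-1\right) \frac{13019710403}{61919} = - \frac{13019710403}{61919}$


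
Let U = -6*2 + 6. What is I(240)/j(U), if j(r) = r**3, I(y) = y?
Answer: -10/9 ≈ -1.1111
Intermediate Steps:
U = -6 (U = -12 + 6 = -6)
I(240)/j(U) = 240/((-6)**3) = 240/(-216) = 240*(-1/216) = -10/9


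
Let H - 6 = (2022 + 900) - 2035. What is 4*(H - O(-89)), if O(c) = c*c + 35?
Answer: -28252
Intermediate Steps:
O(c) = 35 + c**2 (O(c) = c**2 + 35 = 35 + c**2)
H = 893 (H = 6 + ((2022 + 900) - 2035) = 6 + (2922 - 2035) = 6 + 887 = 893)
4*(H - O(-89)) = 4*(893 - (35 + (-89)**2)) = 4*(893 - (35 + 7921)) = 4*(893 - 1*7956) = 4*(893 - 7956) = 4*(-7063) = -28252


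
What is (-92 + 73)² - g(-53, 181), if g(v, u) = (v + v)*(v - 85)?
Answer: -14267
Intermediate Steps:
g(v, u) = 2*v*(-85 + v) (g(v, u) = (2*v)*(-85 + v) = 2*v*(-85 + v))
(-92 + 73)² - g(-53, 181) = (-92 + 73)² - 2*(-53)*(-85 - 53) = (-19)² - 2*(-53)*(-138) = 361 - 1*14628 = 361 - 14628 = -14267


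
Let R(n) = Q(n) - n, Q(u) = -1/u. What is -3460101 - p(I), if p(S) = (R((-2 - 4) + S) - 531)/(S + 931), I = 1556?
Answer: -13338167114299/3854850 ≈ -3.4601e+6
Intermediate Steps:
R(n) = -n - 1/n (R(n) = -1/n - n = -n - 1/n)
p(S) = (-525 - S - 1/(-6 + S))/(931 + S) (p(S) = ((-((-2 - 4) + S) - 1/((-2 - 4) + S)) - 531)/(S + 931) = ((-(-6 + S) - 1/(-6 + S)) - 531)/(931 + S) = (((6 - S) - 1/(-6 + S)) - 531)/(931 + S) = ((6 - S - 1/(-6 + S)) - 531)/(931 + S) = (-525 - S - 1/(-6 + S))/(931 + S))
-3460101 - p(I) = -3460101 - (-1 - (-6 + 1556)*(525 + 1556))/((-6 + 1556)*(931 + 1556)) = -3460101 - (-1 - 1*1550*2081)/(1550*2487) = -3460101 - (-1 - 3225550)/(1550*2487) = -3460101 - (-3225551)/(1550*2487) = -3460101 - 1*(-3225551/3854850) = -3460101 + 3225551/3854850 = -13338167114299/3854850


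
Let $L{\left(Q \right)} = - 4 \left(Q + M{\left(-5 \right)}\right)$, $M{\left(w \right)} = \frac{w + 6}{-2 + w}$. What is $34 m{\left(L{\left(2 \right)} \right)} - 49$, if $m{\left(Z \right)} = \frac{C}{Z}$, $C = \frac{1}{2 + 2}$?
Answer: $- \frac{5215}{104} \approx -50.144$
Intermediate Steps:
$M{\left(w \right)} = \frac{6 + w}{-2 + w}$
$C = \frac{1}{4} \approx 0.25$
$L{\left(Q \right)} = \frac{4}{7} - 4 Q$ ($L{\left(Q \right)} = - 4 \left(Q + \frac{6 - 5}{-2 - 5}\right) = - 4 \left(Q + \frac{1}{-7} \cdot 1\right) = - 4 \left(Q - \frac{1}{7}\right) = - 4 \left(- \frac{1}{7} + Q\right) = \frac{4}{7} - 4 Q$)
$m{\left(Z \right)} = \frac{1}{4 Z}$
$34 m{\left(L{\left(2 \right)} \right)} - 49 = 34 \frac{1}{4 \left(\frac{4}{7} - 8\right)} - 49 = 34 \frac{1}{4 \left(- \frac{52}{7}\right)} - 49 = 34 \cdot \frac{1}{4} \left(- \frac{7}{52}\right) - 49 = 34 \left(- \frac{7}{208}\right) - 49 = - \frac{119}{104} - 49 = - \frac{5215}{104}$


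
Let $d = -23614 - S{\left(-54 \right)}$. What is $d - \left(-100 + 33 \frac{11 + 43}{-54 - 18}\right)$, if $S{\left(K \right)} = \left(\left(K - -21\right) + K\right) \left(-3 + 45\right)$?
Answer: $- \frac{79341}{4} \approx -19835.0$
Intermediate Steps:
$S{\left(K \right)} = 882 + 84 K$ ($S{\left(K \right)} = \left(\left(K + 21\right) + K\right) 42 = \left(\left(21 + K\right) + K\right) 42 = \left(21 + 2 K\right) 42 = 882 + 84 K$)
$d = -19960$ ($d = -23614 - \left(882 + 84 \left(-54\right)\right) = -23614 - \left(882 - 4536\right) = -23614 - -3654 = -23614 + 3654 = -19960$)
$d - \left(-100 + 33 \frac{11 + 43}{-54 - 18}\right) = -19960 - \left(-100 + 33 \frac{11 + 43}{-54 - 18}\right) = -19960 - \left(-100 + 33 \frac{54}{-72}\right) = -19960 - \left(-100 + 33 \cdot 54 \left(- \frac{1}{72}\right)\right) = -19960 - \left(-100 + 33 \left(- \frac{3}{4}\right)\right) = -19960 - \left(-100 - \frac{99}{4}\right) = -19960 - - \frac{499}{4} = -19960 + \frac{499}{4} = - \frac{79341}{4}$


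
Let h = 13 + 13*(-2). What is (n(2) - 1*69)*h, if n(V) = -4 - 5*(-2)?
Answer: 819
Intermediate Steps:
h = -13 (h = 13 - 26 = -13)
n(V) = 6 (n(V) = -4 + 10 = 6)
(n(2) - 1*69)*h = (6 - 1*69)*(-13) = (6 - 69)*(-13) = -63*(-13) = 819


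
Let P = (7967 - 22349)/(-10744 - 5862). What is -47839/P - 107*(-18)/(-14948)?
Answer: -2968733664791/53745534 ≈ -55237.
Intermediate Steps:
P = 7191/8303 (P = -14382/(-16606) = -14382*(-1/16606) = 7191/8303 ≈ 0.86607)
-47839/P - 107*(-18)/(-14948) = -47839/7191/8303 - 107*(-18)/(-14948) = -47839*8303/7191 + 1926*(-1/14948) = -397207217/7191 - 963/7474 = -2968733664791/53745534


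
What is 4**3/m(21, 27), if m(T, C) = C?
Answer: 64/27 ≈ 2.3704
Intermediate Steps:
4**3/m(21, 27) = 4**3/27 = 64*(1/27) = 64/27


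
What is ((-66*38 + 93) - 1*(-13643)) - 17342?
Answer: -6114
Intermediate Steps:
((-66*38 + 93) - 1*(-13643)) - 17342 = ((-2508 + 93) + 13643) - 17342 = (-2415 + 13643) - 17342 = 11228 - 17342 = -6114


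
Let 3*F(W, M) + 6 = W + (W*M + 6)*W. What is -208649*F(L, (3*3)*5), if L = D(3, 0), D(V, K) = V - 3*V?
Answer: -109332076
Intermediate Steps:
D(V, K) = -2*V
L = -6 (L = -2*3 = -6)
F(W, M) = -2 + W/3 + W*(6 + M*W)/3 (F(W, M) = -2 + (W + (W*M + 6)*W)/3 = -2 + (W + (M*W + 6)*W)/3 = -2 + (W + (6 + M*W)*W)/3 = -2 + (W + W*(6 + M*W))/3 = -2 + (W/3 + W*(6 + M*W)/3) = -2 + W/3 + W*(6 + M*W)/3)
-208649*F(L, (3*3)*5) = -208649*(-2 + (7/3)*(-6) + (⅓)*((3*3)*5)*(-6)²) = -208649*(-2 - 14 + (⅓)*(9*5)*36) = -208649*(-2 - 14 + (⅓)*45*36) = -208649*(-2 - 14 + 540) = -208649*524 = -109332076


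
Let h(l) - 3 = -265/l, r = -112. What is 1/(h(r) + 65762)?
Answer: 112/7365945 ≈ 1.5205e-5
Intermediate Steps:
h(l) = 3 - 265/l
1/(h(r) + 65762) = 1/((3 - 265/(-112)) + 65762) = 1/((3 - 265*(-1/112)) + 65762) = 1/((3 + 265/112) + 65762) = 1/(601/112 + 65762) = 1/(7365945/112) = 112/7365945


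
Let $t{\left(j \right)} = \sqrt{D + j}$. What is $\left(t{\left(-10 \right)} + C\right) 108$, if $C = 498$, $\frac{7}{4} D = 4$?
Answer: $53784 + \frac{324 i \sqrt{42}}{7} \approx 53784.0 + 299.97 i$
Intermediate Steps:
$D = \frac{16}{7}$ ($D = \frac{4}{7} \cdot 4 = \frac{16}{7} \approx 2.2857$)
$t{\left(j \right)} = \sqrt{\frac{16}{7} + j}$
$\left(t{\left(-10 \right)} + C\right) 108 = \left(\frac{\sqrt{112 + 49 \left(-10\right)}}{7} + 498\right) 108 = \left(\frac{\sqrt{112 - 490}}{7} + 498\right) 108 = \left(\frac{\sqrt{-378}}{7} + 498\right) 108 = \left(\frac{3 i \sqrt{42}}{7} + 498\right) 108 = \left(498 + \frac{3 i \sqrt{42}}{7}\right) 108 = 53784 + \frac{324 i \sqrt{42}}{7}$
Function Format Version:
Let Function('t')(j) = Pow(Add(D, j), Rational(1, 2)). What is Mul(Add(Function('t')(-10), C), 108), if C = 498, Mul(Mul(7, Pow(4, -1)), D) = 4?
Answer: Add(53784, Mul(Rational(324, 7), I, Pow(42, Rational(1, 2)))) ≈ Add(53784., Mul(299.97, I))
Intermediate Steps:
D = Rational(16, 7) (D = Mul(Rational(4, 7), 4) = Rational(16, 7) ≈ 2.2857)
Function('t')(j) = Pow(Add(Rational(16, 7), j), Rational(1, 2))
Mul(Add(Function('t')(-10), C), 108) = Mul(Add(Mul(Rational(1, 7), Pow(Add(112, Mul(49, -10)), Rational(1, 2))), 498), 108) = Mul(Add(Mul(Rational(1, 7), Pow(Add(112, -490), Rational(1, 2))), 498), 108) = Mul(Add(Mul(Rational(1, 7), Pow(-378, Rational(1, 2))), 498), 108) = Mul(Add(Mul(Rational(1, 7), Mul(3, I, Pow(42, Rational(1, 2)))), 498), 108) = Mul(Add(Mul(Rational(3, 7), I, Pow(42, Rational(1, 2))), 498), 108) = Mul(Add(498, Mul(Rational(3, 7), I, Pow(42, Rational(1, 2)))), 108) = Add(53784, Mul(Rational(324, 7), I, Pow(42, Rational(1, 2))))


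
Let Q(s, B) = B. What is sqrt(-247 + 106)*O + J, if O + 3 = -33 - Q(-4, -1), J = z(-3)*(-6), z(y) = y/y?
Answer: -6 - 35*I*sqrt(141) ≈ -6.0 - 415.6*I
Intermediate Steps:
z(y) = 1
J = -6 (J = 1*(-6) = -6)
O = -35 (O = -3 + (-33 - 1*(-1)) = -3 + (-33 + 1) = -3 - 32 = -35)
sqrt(-247 + 106)*O + J = sqrt(-247 + 106)*(-35) - 6 = sqrt(-141)*(-35) - 6 = (I*sqrt(141))*(-35) - 6 = -35*I*sqrt(141) - 6 = -6 - 35*I*sqrt(141)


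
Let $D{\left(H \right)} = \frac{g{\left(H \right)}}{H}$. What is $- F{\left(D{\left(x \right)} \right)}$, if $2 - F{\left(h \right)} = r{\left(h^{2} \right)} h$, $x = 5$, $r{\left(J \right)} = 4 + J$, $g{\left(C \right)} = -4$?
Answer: $- \frac{714}{125} \approx -5.712$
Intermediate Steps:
$D{\left(H \right)} = - \frac{4}{H}$
$F{\left(h \right)} = 2 - h \left(4 + h^{2}\right)$ ($F{\left(h \right)} = 2 - \left(4 + h^{2}\right) h = 2 - h \left(4 + h^{2}\right)$)
$- F{\left(D{\left(x \right)} \right)} = - (2 - - \frac{4}{5} \left(4 + \left(- \frac{4}{5}\right)^{2}\right)) = - (2 - \left(-4\right) \frac{1}{5} \left(4 + \left(\left(-4\right) \frac{1}{5}\right)^{2}\right)) = - (2 - - \frac{4 \left(4 + \left(- \frac{4}{5}\right)^{2}\right)}{5}) = - (2 - - \frac{4 \left(4 + \frac{16}{25}\right)}{5}) = - (2 - \left(- \frac{4}{5}\right) \frac{116}{25}) = - (2 + \frac{464}{125}) = \left(-1\right) \frac{714}{125} = - \frac{714}{125}$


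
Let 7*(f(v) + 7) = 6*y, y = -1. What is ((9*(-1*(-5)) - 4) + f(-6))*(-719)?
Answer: -166808/7 ≈ -23830.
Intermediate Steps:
f(v) = -55/7 (f(v) = -7 + (6*(-1))/7 = -7 + (⅐)*(-6) = -7 - 6/7 = -55/7)
((9*(-1*(-5)) - 4) + f(-6))*(-719) = ((9*(-1*(-5)) - 4) - 55/7)*(-719) = ((9*5 - 4) - 55/7)*(-719) = ((45 - 4) - 55/7)*(-719) = (41 - 55/7)*(-719) = (232/7)*(-719) = -166808/7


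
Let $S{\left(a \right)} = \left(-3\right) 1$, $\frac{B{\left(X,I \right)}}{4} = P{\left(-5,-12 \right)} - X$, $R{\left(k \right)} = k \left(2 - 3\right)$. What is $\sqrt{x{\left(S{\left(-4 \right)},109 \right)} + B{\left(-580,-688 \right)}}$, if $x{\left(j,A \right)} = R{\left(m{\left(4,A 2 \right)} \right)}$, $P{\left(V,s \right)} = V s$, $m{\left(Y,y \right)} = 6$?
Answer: $\sqrt{2554} \approx 50.537$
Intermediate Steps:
$R{\left(k \right)} = - k$ ($R{\left(k \right)} = k \left(-1\right) = - k$)
$B{\left(X,I \right)} = 240 - 4 X$ ($B{\left(X,I \right)} = 4 \left(\left(-5\right) \left(-12\right) - X\right) = 4 \left(60 - X\right) = 240 - 4 X$)
$S{\left(a \right)} = -3$
$x{\left(j,A \right)} = -6$ ($x{\left(j,A \right)} = \left(-1\right) 6 = -6$)
$\sqrt{x{\left(S{\left(-4 \right)},109 \right)} + B{\left(-580,-688 \right)}} = \sqrt{-6 + \left(240 - -2320\right)} = \sqrt{-6 + \left(240 + 2320\right)} = \sqrt{-6 + 2560} = \sqrt{2554}$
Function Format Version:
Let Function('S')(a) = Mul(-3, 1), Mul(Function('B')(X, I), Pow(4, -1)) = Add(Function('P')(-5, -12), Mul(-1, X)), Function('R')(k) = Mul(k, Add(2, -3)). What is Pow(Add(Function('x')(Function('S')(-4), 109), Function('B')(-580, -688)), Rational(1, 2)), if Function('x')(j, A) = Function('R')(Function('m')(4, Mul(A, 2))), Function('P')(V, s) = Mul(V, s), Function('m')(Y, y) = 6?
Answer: Pow(2554, Rational(1, 2)) ≈ 50.537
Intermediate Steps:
Function('R')(k) = Mul(-1, k) (Function('R')(k) = Mul(k, -1) = Mul(-1, k))
Function('B')(X, I) = Add(240, Mul(-4, X)) (Function('B')(X, I) = Mul(4, Add(Mul(-5, -12), Mul(-1, X))) = Mul(4, Add(60, Mul(-1, X))) = Add(240, Mul(-4, X)))
Function('S')(a) = -3
Function('x')(j, A) = -6 (Function('x')(j, A) = Mul(-1, 6) = -6)
Pow(Add(Function('x')(Function('S')(-4), 109), Function('B')(-580, -688)), Rational(1, 2)) = Pow(Add(-6, Add(240, Mul(-4, -580))), Rational(1, 2)) = Pow(Add(-6, Add(240, 2320)), Rational(1, 2)) = Pow(Add(-6, 2560), Rational(1, 2)) = Pow(2554, Rational(1, 2))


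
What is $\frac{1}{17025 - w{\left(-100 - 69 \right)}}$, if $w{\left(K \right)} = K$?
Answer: $\frac{1}{17194} \approx 5.816 \cdot 10^{-5}$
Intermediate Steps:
$\frac{1}{17025 - w{\left(-100 - 69 \right)}} = \frac{1}{17025 - \left(-100 - 69\right)} = \frac{1}{17025 - -169} = \frac{1}{17025 + 169} = \frac{1}{17194}$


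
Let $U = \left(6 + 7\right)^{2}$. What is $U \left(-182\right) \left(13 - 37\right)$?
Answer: $738192$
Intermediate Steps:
$U = 169$ ($U = 13^{2} = 169$)
$U \left(-182\right) \left(13 - 37\right) = 169 \left(-182\right) \left(13 - 37\right) = - 30758 \left(13 - 37\right) = \left(-30758\right) \left(-24\right) = 738192$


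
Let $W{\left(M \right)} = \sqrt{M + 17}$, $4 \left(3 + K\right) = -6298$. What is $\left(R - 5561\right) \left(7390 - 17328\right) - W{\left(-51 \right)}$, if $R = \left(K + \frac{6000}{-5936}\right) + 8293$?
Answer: $- \frac{4252912441}{371} - i \sqrt{34} \approx -1.1463 \cdot 10^{7} - 5.831 i$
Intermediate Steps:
$K = - \frac{3155}{2}$ ($K = -3 + \frac{1}{4} \left(-6298\right) = -3 - \frac{3149}{2} = - \frac{3155}{2} \approx -1577.5$)
$W{\left(M \right)} = \sqrt{17 + M}$
$R = \frac{4982151}{742}$ ($R = \left(- \frac{3155}{2} + \frac{6000}{-5936}\right) + 8293 = \left(- \frac{3155}{2} + 6000 \left(- \frac{1}{5936}\right)\right) + 8293 = \left(- \frac{3155}{2} - \frac{375}{371}\right) + 8293 = - \frac{1171255}{742} + 8293 = \frac{4982151}{742} \approx 6714.5$)
$\left(R - 5561\right) \left(7390 - 17328\right) - W{\left(-51 \right)} = \left(\frac{4982151}{742} - 5561\right) \left(7390 - 17328\right) - \sqrt{17 - 51} = \frac{855889}{742} \left(-9938\right) - \sqrt{-34} = - \frac{4252912441}{371} - i \sqrt{34}$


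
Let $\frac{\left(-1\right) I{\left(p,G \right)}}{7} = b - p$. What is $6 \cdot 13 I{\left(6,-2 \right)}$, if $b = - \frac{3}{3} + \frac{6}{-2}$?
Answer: $5460$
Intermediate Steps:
$b = -4$ ($b = \left(-3\right) \frac{1}{3} + 6 \left(- \frac{1}{2}\right) = -1 - 3 = -4$)
$I{\left(p,G \right)} = 28 + 7 p$ ($I{\left(p,G \right)} = - 7 \left(-4 - p\right) = 28 + 7 p$)
$6 \cdot 13 I{\left(6,-2 \right)} = 6 \cdot 13 \left(28 + 7 \cdot 6\right) = 78 \left(28 + 42\right) = 78 \cdot 70 = 5460$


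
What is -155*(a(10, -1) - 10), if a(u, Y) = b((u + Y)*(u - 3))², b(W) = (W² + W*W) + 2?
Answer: -9771756450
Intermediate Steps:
b(W) = 2 + 2*W² (b(W) = (W² + W²) + 2 = 2*W² + 2 = 2 + 2*W²)
a(u, Y) = (2 + 2*(-3 + u)²*(Y + u)²)² (a(u, Y) = (2 + 2*((u + Y)*(u - 3))²)² = (2 + 2*((Y + u)*(-3 + u))²)² = (2 + 2*((-3 + u)*(Y + u))²)² = (2 + 2*((-3 + u)²*(Y + u)²))² = (2 + 2*(-3 + u)²*(Y + u)²)²)
-155*(a(10, -1) - 10) = -155*(4*(1 + (10² - 3*(-1) - 3*10 - 1*10)²)² - 10) = -155*(4*(1 + (100 + 3 - 30 - 10)²)² - 10) = -155*(4*(1 + 63²)² - 10) = -155*(4*(1 + 3969)² - 10) = -155*(4*3970² - 10) = -155*(4*15760900 - 10) = -155*(63043600 - 10) = -155*63043590 = -9771756450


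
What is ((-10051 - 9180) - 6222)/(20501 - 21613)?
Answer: 25453/1112 ≈ 22.889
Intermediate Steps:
((-10051 - 9180) - 6222)/(20501 - 21613) = (-19231 - 6222)/(-1112) = -25453*(-1/1112) = 25453/1112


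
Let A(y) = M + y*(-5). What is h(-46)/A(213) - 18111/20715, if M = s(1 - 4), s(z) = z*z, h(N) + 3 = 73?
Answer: -3429211/3645840 ≈ -0.94058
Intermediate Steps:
h(N) = 70 (h(N) = -3 + 73 = 70)
s(z) = z²
M = 9 (M = (1 - 4)² = (-3)² = 9)
A(y) = 9 - 5*y (A(y) = 9 + y*(-5) = 9 - 5*y)
h(-46)/A(213) - 18111/20715 = 70/(9 - 5*213) - 18111/20715 = 70/(9 - 1065) - 18111*1/20715 = 70/(-1056) - 6037/6905 = 70*(-1/1056) - 6037/6905 = -35/528 - 6037/6905 = -3429211/3645840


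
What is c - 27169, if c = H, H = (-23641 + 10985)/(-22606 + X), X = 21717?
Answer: -3448655/127 ≈ -27155.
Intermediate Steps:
H = 1808/127 (H = (-23641 + 10985)/(-22606 + 21717) = -12656/(-889) = -12656*(-1/889) = 1808/127 ≈ 14.236)
c = 1808/127 ≈ 14.236
c - 27169 = 1808/127 - 27169 = -3448655/127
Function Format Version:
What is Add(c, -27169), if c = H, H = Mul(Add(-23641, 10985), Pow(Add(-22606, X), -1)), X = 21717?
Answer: Rational(-3448655, 127) ≈ -27155.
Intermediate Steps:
H = Rational(1808, 127) (H = Mul(Add(-23641, 10985), Pow(Add(-22606, 21717), -1)) = Mul(-12656, Pow(-889, -1)) = Mul(-12656, Rational(-1, 889)) = Rational(1808, 127) ≈ 14.236)
c = Rational(1808, 127) ≈ 14.236
Add(c, -27169) = Add(Rational(1808, 127), -27169) = Rational(-3448655, 127)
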